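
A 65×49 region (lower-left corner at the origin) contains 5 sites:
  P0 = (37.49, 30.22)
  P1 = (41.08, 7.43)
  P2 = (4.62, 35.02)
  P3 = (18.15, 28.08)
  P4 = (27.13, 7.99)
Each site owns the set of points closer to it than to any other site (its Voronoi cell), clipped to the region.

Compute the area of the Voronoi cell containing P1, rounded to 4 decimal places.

Area of P1's cell: 630.6182

1. box [0,65]×[0,49]: [(0, 0) (65, 0) (65, 49) (0, 49)]
2. ⊥bis P1·P0 via (39.285,18.825): [(0, 12.6366) (0, 0) (65, 0) (65, 22.8758)]  |A|=1154.1524
3. ⊥bis P1·P2 via (22.85,21.225): [(18.5639, 15.5609) (6.7886, 0) (65, 0) (65, 22.8758)]  |A|=984.0416
4. ⊥bis P1·P3 via (29.615,17.755): [(29.1393, 17.2268) (13.6254, 0) (65, 0) (65, 22.8758)]  |A|=852.6799
5. ⊥bis P1·P4 via (34.105,7.71): [(34.5211, 18.0746) (33.7955, 0) (65, 0) (65, 22.8758)]  |A|=630.6182
6. canonical 4-gon: [(34.5211, 18.0746) (33.7955, 0) (65, 0) (65, 22.8758)]
7. shoelace: 630.6182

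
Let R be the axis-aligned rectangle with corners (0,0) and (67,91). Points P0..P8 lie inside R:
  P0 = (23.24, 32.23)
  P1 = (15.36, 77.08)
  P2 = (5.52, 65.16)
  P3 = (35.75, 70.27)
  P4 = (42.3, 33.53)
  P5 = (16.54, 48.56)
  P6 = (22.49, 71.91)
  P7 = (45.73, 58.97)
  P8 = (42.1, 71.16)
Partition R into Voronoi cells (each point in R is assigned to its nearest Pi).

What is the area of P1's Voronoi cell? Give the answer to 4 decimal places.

Area of P1's cell: 435.2894

1. box [0,67]×[0,91]: [(0, 0) (67, 0) (67, 91) (0, 91)]
2. ⊥bis P1·P0 via (19.3,54.655): [(0, 51.2641) (67, 63.0357) (67, 91) (0, 91)]  |A|=2267.9571
3. ⊥bis P1·P2 via (10.44,71.12): [(0, 79.7383) (28.4401, 56.2609) (67, 63.0357) (67, 91) (0, 91)]  |A|=1863.0529
4. ⊥bis P1·P3 via (25.555,73.675): [(0, 79.7383) (21.6194, 61.8914) (31.3413, 91) (0, 91)]  |A|=577.8879
5. ⊥bis P1·P4 via (28.83,55.305): [(0, 79.7383) (21.6194, 61.8914) (31.3413, 91) (0, 91)]  |A|=577.8879
6. ⊥bis P1·P5 via (15.95,62.82): [(0, 79.7383) (20.2776, 62.9991) (22.0134, 63.0709) (31.3413, 91) (0, 91)]  |A|=576.8784
7. ⊥bis P1·P6 via (18.925,74.495): [(0, 79.7383) (14.217, 68.0021) (30.8929, 91) (0, 91)]  |A|=435.2894
8. ⊥bis P1·P7 via (30.545,68.025): [(0, 79.7383) (14.217, 68.0021) (30.8929, 91) (0, 91)]  |A|=435.2894
9. ⊥bis P1·P8 via (28.73,74.12): [(0, 79.7383) (14.217, 68.0021) (30.8929, 91) (0, 91)]  |A|=435.2894
10. canonical 4-gon: [(0, 79.7383) (14.217, 68.0021) (30.8929, 91) (0, 91)]
11. shoelace: 435.2894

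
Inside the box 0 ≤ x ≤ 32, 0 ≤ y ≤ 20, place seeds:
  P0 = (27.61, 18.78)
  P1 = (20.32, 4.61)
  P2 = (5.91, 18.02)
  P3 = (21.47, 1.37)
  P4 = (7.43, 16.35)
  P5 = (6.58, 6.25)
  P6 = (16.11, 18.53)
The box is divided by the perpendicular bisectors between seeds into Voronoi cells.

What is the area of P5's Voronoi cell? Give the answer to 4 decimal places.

Area of P5's cell: 152.0474

1. box [0,32]×[0,20]: [(0, 0) (32, 0) (32, 20) (0, 20)]
2. ⊥bis P5·P0 via (17.095,12.515): [(0, 0) (24.5516, 0) (12.6353, 20) (0, 20)]  |A|=371.8695
3. ⊥bis P5·P1 via (13.45,5.43): [(0, 0) (12.8019, 0) (14.7629, 16.4292) (12.6353, 20) (0, 20)]  |A|=275.35
4. ⊥bis P5·P2 via (6.245,12.135): [(0, 11.7795) (0, 0) (12.8019, 0) (14.3051, 12.5938)]  |A|=164.8656
5. ⊥bis P5·P3 via (14.025,3.81): [(0, 11.7795) (0, 0) (12.7763, 0) (12.8165, 0.1226) (14.3051, 12.5938)]  |A|=164.864
6. ⊥bis P5·P4 via (7.005,11.3): [(0.7798, 11.8239) (0, 11.7795) (0, 0) (12.7763, 0) (12.8165, 0.1226) (14.0796, 10.7046)]  |A|=152.1749
7. ⊥bis P5·P6 via (11.345,12.39): [(13.4483, 10.7577) (0.7798, 11.8239) (0, 11.7795) (0, 0) (12.7763, 0) (12.8165, 0.1226) (14.0319, 10.3048)]  |A|=152.0474
8. canonical 7-gon: [(13.4483, 10.7577) (0.7798, 11.8239) (0, 11.7795) (0, 0) (12.7763, 0) (12.8165, 0.1226) (14.0319, 10.3048)]
9. shoelace: 152.0474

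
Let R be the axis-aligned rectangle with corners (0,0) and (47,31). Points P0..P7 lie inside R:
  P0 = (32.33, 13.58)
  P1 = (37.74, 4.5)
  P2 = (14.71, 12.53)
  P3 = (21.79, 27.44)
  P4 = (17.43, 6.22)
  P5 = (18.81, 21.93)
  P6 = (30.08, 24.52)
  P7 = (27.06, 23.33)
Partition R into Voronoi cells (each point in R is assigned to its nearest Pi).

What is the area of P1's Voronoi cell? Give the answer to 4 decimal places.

1. box [0,47]×[0,31]: [(0, 0) (47, 0) (47, 31) (0, 31)]
2. ⊥bis P1·P0 via (35.035,9.04): [(19.8625, 0) (47, 0) (47, 16.1689)]  |A|=219.3921
3. ⊥bis P1·P2 via (26.225,8.515): [(24.1459, 2.5521) (23.256, 0) (47, 0) (47, 16.1689)]  |A|=215.0618
4. ⊥bis P1·P3 via (29.765,15.97): [(24.1459, 2.5521) (23.256, 0) (47, 0) (47, 16.1689)]  |A|=215.0618
5. ⊥bis P1·P4 via (27.585,5.36): [(27.5173, 4.5609) (27.1311, 0) (47, 0) (47, 16.1689)]  |A|=202.8166
6. ⊥bis P1·P5 via (28.275,13.215): [(27.5173, 4.5609) (27.1311, 0) (47, 0) (47, 16.1689)]  |A|=202.8166
7. ⊥bis P1·P6 via (33.91,14.51): [(27.5173, 4.5609) (27.1311, 0) (47, 0) (47, 16.1689)]  |A|=202.8166
8. ⊥bis P1·P7 via (32.4,13.915): [(27.5173, 4.5609) (27.1311, 0) (47, 0) (47, 16.1689)]  |A|=202.8166
9. canonical 4-gon: [(27.5173, 4.5609) (27.1311, 0) (47, 0) (47, 16.1689)]
10. shoelace: 202.8166

Area of P1's cell: 202.8166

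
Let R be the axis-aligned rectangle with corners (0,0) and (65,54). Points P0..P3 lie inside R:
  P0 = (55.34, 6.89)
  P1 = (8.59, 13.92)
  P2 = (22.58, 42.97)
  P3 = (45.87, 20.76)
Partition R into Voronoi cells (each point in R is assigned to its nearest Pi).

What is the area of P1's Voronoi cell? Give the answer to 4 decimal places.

Area of P1's cell: 824.9335

1. box [0,65]×[0,54]: [(0, 0) (65, 0) (65, 54) (0, 54)]
2. ⊥bis P1·P0 via (31.965,10.405): [(0, 0) (30.4004, 0) (38.5206, 54) (0, 54)]  |A|=1860.8649
3. ⊥bis P1·P2 via (15.585,28.445): [(0, 35.9505) (0, 0) (30.4004, 0) (33.3885, 19.8711)]  |A|=902.2106
4. ⊥bis P1·P3 via (27.23,17.34): [(26.1237, 23.3697) (0, 35.9505) (0, 0) (30.4004, 0) (30.4054, 0.0333)]  |A|=824.9335
5. canonical 5-gon: [(26.1237, 23.3697) (0, 35.9505) (0, 0) (30.4004, 0) (30.4054, 0.0333)]
6. shoelace: 824.9335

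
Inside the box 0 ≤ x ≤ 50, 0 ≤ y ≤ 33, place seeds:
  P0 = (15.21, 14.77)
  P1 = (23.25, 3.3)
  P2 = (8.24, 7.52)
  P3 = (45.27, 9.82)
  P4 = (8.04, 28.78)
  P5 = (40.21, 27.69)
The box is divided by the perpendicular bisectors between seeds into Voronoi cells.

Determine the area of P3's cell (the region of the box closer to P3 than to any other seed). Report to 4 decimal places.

1. box [0,50]×[0,33]: [(0, 0) (50, 0) (50, 33) (0, 33)]
2. ⊥bis P3·P0 via (30.24,12.295): [(28.2154, 0) (50, 0) (50, 33) (33.6495, 33)]  |A|=629.2295
3. ⊥bis P3·P1 via (34.26,6.56): [(31.0698, 17.3342) (36.2024, 0) (50, 0) (50, 33) (33.6495, 33)]  |A|=560.0052
4. ⊥bis P3·P2 via (26.755,8.67): [(31.0698, 17.3342) (36.2024, 0) (50, 0) (50, 33) (33.6495, 33)]  |A|=560.0052
5. ⊥bis P3·P4 via (26.655,19.3): [(31.0698, 17.3342) (36.2024, 0) (50, 0) (50, 33) (33.6495, 33)]  |A|=560.0052
6. ⊥bis P3·P5 via (42.74,18.755): [(31.5844, 15.5962) (36.2024, 0) (50, 0) (50, 20.8107)]  |A|=299.2161
7. canonical 4-gon: [(31.5844, 15.5962) (36.2024, 0) (50, 0) (50, 20.8107)]
8. shoelace: 299.2161

Area of P3's cell: 299.2161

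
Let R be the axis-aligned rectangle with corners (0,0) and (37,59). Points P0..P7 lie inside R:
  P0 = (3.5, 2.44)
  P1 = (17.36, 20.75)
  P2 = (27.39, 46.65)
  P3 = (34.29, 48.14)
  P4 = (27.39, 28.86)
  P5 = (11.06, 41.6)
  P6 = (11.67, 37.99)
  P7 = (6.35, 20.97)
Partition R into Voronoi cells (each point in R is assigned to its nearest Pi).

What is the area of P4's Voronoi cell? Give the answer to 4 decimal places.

1. box [0,37]×[0,59]: [(0, 0) (37, 0) (37, 59) (0, 59)]
2. ⊥bis P4·P0 via (15.445,15.65): [(0, 29.616) (32.7524, 0) (37, 0) (37, 59) (0, 59)]  |A|=1698.0034
3. ⊥bis P4·P1 via (22.375,24.805): [(0, 52.4772) (37, 6.7176) (37, 59) (0, 59)]  |A|=1087.8967
4. ⊥bis P4·P2 via (27.39,37.755): [(11.904, 37.755) (37, 6.7176) (37, 37.755)]  |A|=389.4578
5. ⊥bis P4·P3 via (30.84,38.5): [(32.9217, 37.755) (11.904, 37.755) (37, 6.7176) (37, 36.2954)]  |A|=386.4815
6. ⊥bis P4·P5 via (19.225,35.23): [(32.9217, 37.755) (21.1949, 37.755) (16.6325, 31.907) (37, 6.7176) (37, 36.2954)]  |A|=359.3147
7. ⊥bis P4·P6 via (19.53,33.425): [(32.9217, 37.755) (22.0448, 37.755) (17.8057, 30.4561) (37, 6.7176) (37, 36.2954)]  |A|=349.4728
8. ⊥bis P4·P7 via (16.87,24.915): [(32.9217, 37.755) (22.0448, 37.755) (17.8057, 30.4561) (37, 6.7176) (37, 36.2954)]  |A|=349.4728
9. canonical 5-gon: [(32.9217, 37.755) (22.0448, 37.755) (17.8057, 30.4561) (37, 6.7176) (37, 36.2954)]
10. shoelace: 349.4728

Area of P4's cell: 349.4728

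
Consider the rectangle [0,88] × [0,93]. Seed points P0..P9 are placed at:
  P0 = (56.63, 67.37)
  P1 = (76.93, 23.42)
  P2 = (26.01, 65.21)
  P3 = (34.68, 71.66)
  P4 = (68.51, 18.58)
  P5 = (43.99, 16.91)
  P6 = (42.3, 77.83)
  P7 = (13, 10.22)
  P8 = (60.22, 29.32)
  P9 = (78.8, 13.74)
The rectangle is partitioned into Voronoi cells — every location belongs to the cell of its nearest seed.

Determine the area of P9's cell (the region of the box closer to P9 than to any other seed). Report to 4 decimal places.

Area of P9's cell: 335.4881

1. box [0,88]×[0,93]: [(0, 0) (88, 0) (88, 93) (0, 93)]
2. ⊥bis P9·P0 via (67.715,40.555): [(0, 12.5624) (0, 0) (88, 0) (88, 48.9406)]  |A|=2706.1323
3. ⊥bis P9·P1 via (77.865,18.58): [(0, 3.5379) (0, 0) (88, 0) (88, 20.5379)]  |A|=1059.335
4. ⊥bis P9·P2 via (52.405,39.475): [(21.3966, 7.6713) (13.9171, 0) (88, 0) (88, 20.5379)]  |A|=968.1044
5. ⊥bis P9·P3 via (56.74,42.7): [(21.3966, 7.6713) (13.9171, 0) (88, 0) (88, 20.5379)]  |A|=968.1044
6. ⊥bis P9·P4 via (73.655,16.16): [(74.4863, 17.9273) (66.054, 0) (88, 0) (88, 20.5379)]  |A|=335.4881
7. ⊥bis P9·P5 via (61.395,15.325): [(74.4863, 17.9273) (66.054, 0) (88, 0) (88, 20.5379)]  |A|=335.4881
8. ⊥bis P9·P6 via (60.55,45.785): [(74.4863, 17.9273) (66.054, 0) (88, 0) (88, 20.5379)]  |A|=335.4881
9. ⊥bis P9·P7 via (45.9,11.98): [(74.4863, 17.9273) (66.054, 0) (88, 0) (88, 20.5379)]  |A|=335.4881
10. ⊥bis P9·P8 via (69.51,21.53): [(74.4863, 17.9273) (66.054, 0) (88, 0) (88, 20.5379)]  |A|=335.4881
11. canonical 4-gon: [(74.4863, 17.9273) (66.054, 0) (88, 0) (88, 20.5379)]
12. shoelace: 335.4881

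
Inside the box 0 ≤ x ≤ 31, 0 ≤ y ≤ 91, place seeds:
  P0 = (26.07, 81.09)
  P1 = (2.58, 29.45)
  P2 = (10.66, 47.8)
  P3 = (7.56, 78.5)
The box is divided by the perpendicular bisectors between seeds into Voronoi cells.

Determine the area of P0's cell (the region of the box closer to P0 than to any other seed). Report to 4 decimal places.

Area of P0's cell: 405.8430

1. box [0,31]×[0,91]: [(0, 0) (31, 0) (31, 91) (0, 91)]
2. ⊥bis P0·P1 via (14.325,55.27): [(0, 61.7862) (31, 47.6849) (31, 91) (0, 91)]  |A|=1124.199
3. ⊥bis P0·P2 via (18.365,64.445): [(0, 72.9462) (31, 58.5962) (31, 91) (0, 91)]  |A|=782.0924
4. ⊥bis P0·P3 via (16.815,79.795): [(19.0042, 64.1491) (31, 58.5962) (31, 91) (15.2471, 91)]  |A|=405.843
5. canonical 4-gon: [(19.0042, 64.1491) (31, 58.5962) (31, 91) (15.2471, 91)]
6. shoelace: 405.843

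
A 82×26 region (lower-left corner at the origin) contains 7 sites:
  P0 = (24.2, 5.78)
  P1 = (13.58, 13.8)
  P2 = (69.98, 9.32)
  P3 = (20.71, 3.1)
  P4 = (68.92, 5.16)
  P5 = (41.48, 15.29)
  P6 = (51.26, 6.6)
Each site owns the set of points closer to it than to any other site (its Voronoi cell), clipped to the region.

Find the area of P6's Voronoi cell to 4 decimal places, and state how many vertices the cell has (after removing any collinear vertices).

Area of P6's cell: 294.2401 (5 vertices)

1. box [0,82]×[0,26]: [(0, 0) (82, 0) (82, 26) (0, 26)]
2. ⊥bis P6·P0 via (37.73,6.19): [(37.9176, 0) (82, 0) (82, 26) (37.1297, 26)]  |A|=1156.3855
3. ⊥bis P6·P1 via (32.42,10.2): [(37.9176, 0) (82, 0) (82, 26) (37.1297, 26)]  |A|=1156.3855
4. ⊥bis P6·P2 via (60.62,7.96): [(37.9176, 0) (61.7766, 0) (57.9988, 26) (37.1297, 26)]  |A|=581.4655
5. ⊥bis P6·P3 via (35.985,4.85): [(37.9176, 0) (61.7766, 0) (57.9988, 26) (37.1297, 26)]  |A|=581.4655
6. ⊥bis P6·P4 via (60.09,5.88): [(37.9176, 0) (59.6105, 0) (60.3892, 9.5488) (57.9988, 26) (37.1297, 26)]  |A|=571.124
7. ⊥bis P6·P5 via (46.37,10.945): [(37.8756, 1.3851) (37.9176, 0) (59.6105, 0) (60.3892, 9.5488) (58.2445, 24.3089)]  |A|=294.2401
8. canonical 5-gon: [(37.8756, 1.3851) (37.9176, 0) (59.6105, 0) (60.3892, 9.5488) (58.2445, 24.3089)]
9. shoelace: 294.2401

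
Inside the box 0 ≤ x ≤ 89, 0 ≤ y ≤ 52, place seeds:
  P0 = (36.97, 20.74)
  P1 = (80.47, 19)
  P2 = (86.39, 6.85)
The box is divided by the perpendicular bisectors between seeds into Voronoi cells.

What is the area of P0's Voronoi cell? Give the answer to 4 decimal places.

Area of P0's cell: 3066.1593

1. box [0,89]×[0,52]: [(0, 0) (89, 0) (89, 52) (0, 52)]
2. ⊥bis P0·P1 via (58.72,19.87): [(0, 0) (57.9252, 0) (60.0052, 52) (0, 52)]  |A|=3066.1904
3. ⊥bis P0·P2 via (61.68,13.795): [(0, 0) (57.8028, 0) (57.9455, 0.5079) (60.0052, 52) (0, 52)]  |A|=3066.1593
4. canonical 5-gon: [(0, 0) (57.8028, 0) (57.9455, 0.5079) (60.0052, 52) (0, 52)]
5. shoelace: 3066.1593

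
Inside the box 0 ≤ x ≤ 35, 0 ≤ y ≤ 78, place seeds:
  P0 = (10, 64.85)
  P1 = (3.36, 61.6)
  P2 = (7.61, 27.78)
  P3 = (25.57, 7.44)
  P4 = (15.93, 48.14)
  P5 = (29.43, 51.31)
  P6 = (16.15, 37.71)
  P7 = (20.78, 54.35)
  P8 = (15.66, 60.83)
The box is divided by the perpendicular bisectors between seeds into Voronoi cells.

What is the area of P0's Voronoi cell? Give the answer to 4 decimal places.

Area of P0's cell: 242.7398

1. box [0,35]×[0,78]: [(0, 0) (35, 0) (35, 78) (0, 78)]
2. ⊥bis P0·P1 via (6.68,63.225): [(0, 76.8728) (35, 5.3651) (35, 78) (0, 78)]  |A|=1290.8382
3. ⊥bis P0·P2 via (8.805,46.315): [(0, 76.8728) (15.1572, 45.9055) (35, 44.6261) (35, 78) (0, 78)]  |A|=901.3131
4. ⊥bis P0·P3 via (17.785,36.145): [(0, 76.8728) (15.1572, 45.9055) (35, 44.6261) (35, 78) (0, 78)]  |A|=901.3131
5. ⊥bis P0·P4 via (12.965,56.495): [(0, 76.8728) (10.4167, 55.5907) (35, 64.3147) (35, 78) (0, 78)]  |A|=566.2493
6. ⊥bis P0·P5 via (19.715,58.08): [(0, 76.8728) (10.4167, 55.5907) (20.4653, 59.1567) (33.5965, 78) (0, 78)]  |A|=453.5699
7. ⊥bis P0·P6 via (13.075,51.28): [(0, 76.8728) (10.4167, 55.5907) (20.4653, 59.1567) (33.5965, 78) (0, 78)]  |A|=453.5699
8. ⊥bis P0·P7 via (15.39,59.6): [(0, 76.8728) (10.4167, 55.5907) (12.049, 56.1699) (33.3121, 78) (0, 78)]  |A|=390.7804
9. ⊥bis P0·P8 via (12.83,62.84): [(0, 76.8728) (9.3006, 57.8708) (23.5973, 78) (0, 78)]  |A|=242.7398
10. canonical 4-gon: [(0, 76.8728) (9.3006, 57.8708) (23.5973, 78) (0, 78)]
11. shoelace: 242.7398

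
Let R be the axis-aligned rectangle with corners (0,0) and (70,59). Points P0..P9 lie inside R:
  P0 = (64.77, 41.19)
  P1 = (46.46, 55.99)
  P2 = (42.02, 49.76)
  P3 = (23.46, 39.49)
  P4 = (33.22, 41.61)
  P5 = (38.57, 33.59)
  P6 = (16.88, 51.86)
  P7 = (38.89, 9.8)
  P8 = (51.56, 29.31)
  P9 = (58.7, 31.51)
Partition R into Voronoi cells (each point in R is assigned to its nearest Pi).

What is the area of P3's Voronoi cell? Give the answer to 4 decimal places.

Area of P3's cell: 745.0908

1. box [0,70]×[0,59]: [(0, 0) (70, 0) (70, 59) (0, 59)]
2. ⊥bis P3·P0 via (44.115,40.34): [(0, 0) (45.7751, 0) (43.3471, 59) (0, 59)]  |A|=2629.1043
3. ⊥bis P3·P1 via (34.96,47.74): [(0, 0) (45.7751, 0) (44.3491, 34.6522) (26.8822, 59) (0, 59)]  |A|=2428.6621
4. ⊥bis P3·P2 via (32.74,44.625): [(0, 0) (45.7751, 0) (44.8384, 22.7607) (24.7857, 59) (0, 59)]  |A|=2292.7784
5. ⊥bis P3·P4 via (28.34,40.55): [(0, 0) (37.148, 0) (24.3324, 59) (0, 59)]  |A|=1813.6721
6. ⊥bis P3·P5 via (31.015,36.54): [(0, 0) (16.7472, 0) (29.8558, 33.5714) (24.3324, 59) (0, 59)]  |A|=1471.2312
7. ⊥bis P3·P6 via (20.17,45.675): [(0, 34.9459) (0, 0) (16.7472, 0) (29.8558, 33.5714) (26.4959, 49.0399)]  |A|=1031.3881
8. ⊥bis P3·P7 via (31.175,24.645): [(0, 34.9459) (0, 8.4432) (25.1471, 21.5123) (29.8558, 33.5714) (26.4959, 49.0399)]  |A|=745.0908
9. ⊥bis P3·P8 via (37.51,34.4): [(0, 34.9459) (0, 8.4432) (25.1471, 21.5123) (29.8558, 33.5714) (26.4959, 49.0399)]  |A|=745.0908
10. ⊥bis P3·P9 via (41.08,35.5): [(0, 34.9459) (0, 8.4432) (25.1471, 21.5123) (29.8558, 33.5714) (26.4959, 49.0399)]  |A|=745.0908
11. canonical 5-gon: [(0, 34.9459) (0, 8.4432) (25.1471, 21.5123) (29.8558, 33.5714) (26.4959, 49.0399)]
12. shoelace: 745.0908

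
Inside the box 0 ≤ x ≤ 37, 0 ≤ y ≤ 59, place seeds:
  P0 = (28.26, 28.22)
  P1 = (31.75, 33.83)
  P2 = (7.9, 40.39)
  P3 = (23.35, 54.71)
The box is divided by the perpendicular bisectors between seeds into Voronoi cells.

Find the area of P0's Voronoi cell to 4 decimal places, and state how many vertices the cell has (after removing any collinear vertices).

Area of P0's cell: 959.0745 (5 vertices)

1. box [0,37]×[0,59]: [(0, 0) (37, 0) (37, 59) (0, 59)]
2. ⊥bis P0·P1 via (30.005,31.025): [(0, 49.6912) (0, 0) (37, 0) (37, 26.6734)]  |A|=1412.7451
3. ⊥bis P0·P2 via (18.08,34.305): [(19.8832, 37.3218) (0, 4.0578) (0, 0) (37, 0) (37, 26.6734)]  |A|=959.0745
4. ⊥bis P0·P3 via (25.805,41.465): [(19.8832, 37.3218) (0, 4.0578) (0, 0) (37, 0) (37, 26.6734)]  |A|=959.0745
5. canonical 5-gon: [(19.8832, 37.3218) (0, 4.0578) (0, 0) (37, 0) (37, 26.6734)]
6. shoelace: 959.0745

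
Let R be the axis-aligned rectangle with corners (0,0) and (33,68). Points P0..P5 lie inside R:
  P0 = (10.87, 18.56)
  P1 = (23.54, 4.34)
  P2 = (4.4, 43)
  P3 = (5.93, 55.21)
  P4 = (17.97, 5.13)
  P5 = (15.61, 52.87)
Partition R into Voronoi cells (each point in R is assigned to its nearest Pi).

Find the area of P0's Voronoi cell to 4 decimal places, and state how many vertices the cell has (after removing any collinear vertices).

Area of P0's cell: 620.2573 (6 vertices)

1. box [0,33]×[0,68]: [(0, 0) (33, 0) (33, 68) (0, 68)]
2. ⊥bis P0·P1 via (17.205,11.45): [(0, 0) (4.3543, 0) (33, 25.5233) (33, 68) (0, 68)]  |A|=1878.4326
3. ⊥bis P0·P2 via (7.635,30.78): [(0, 28.7588) (0, 0) (4.3543, 0) (33, 25.5233) (33, 37.4949)]  |A|=727.6181
4. ⊥bis P0·P3 via (8.4,36.885): [(0, 28.7588) (0, 0) (4.3543, 0) (33, 25.5233) (33, 37.4949)]  |A|=727.6181
5. ⊥bis P0·P4 via (14.42,11.845): [(0, 28.7588) (0, 4.2216) (22.3587, 16.0419) (33, 25.5233) (33, 37.4949)]  |A|=645.4979
6. ⊥bis P0·P5 via (13.24,35.715): [(21.8062, 34.5316) (0, 28.7588) (0, 4.2216) (22.3587, 16.0419) (33, 25.5233) (33, 32.9851)]  |A|=620.2573
7. canonical 6-gon: [(21.8062, 34.5316) (0, 28.7588) (0, 4.2216) (22.3587, 16.0419) (33, 25.5233) (33, 32.9851)]
8. shoelace: 620.2573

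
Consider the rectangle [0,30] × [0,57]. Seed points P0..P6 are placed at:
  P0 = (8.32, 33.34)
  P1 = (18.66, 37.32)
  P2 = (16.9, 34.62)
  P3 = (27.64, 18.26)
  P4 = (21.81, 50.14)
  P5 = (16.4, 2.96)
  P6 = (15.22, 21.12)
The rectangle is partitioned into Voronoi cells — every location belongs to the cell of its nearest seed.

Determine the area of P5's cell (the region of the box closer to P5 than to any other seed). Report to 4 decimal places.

1. box [0,30]×[0,57]: [(0, 0) (30, 0) (30, 57) (0, 57)]
2. ⊥bis P5·P0 via (12.36,18.15): [(0, 14.8627) (0, 0) (30, 0) (30, 22.8416)]  |A|=565.5644
3. ⊥bis P5·P1 via (17.53,20.14): [(19.3838, 20.0181) (0, 14.8627) (0, 0) (30, 0) (30, 19.3198)]  |A|=546.8702
4. ⊥bis P5·P2 via (16.65,18.79): [(14.8719, 18.8181) (0, 14.8627) (0, 0) (30, 0) (30, 18.5792)]  |A|=533.3231
5. ⊥bis P5·P3 via (22.02,10.61): [(11.9169, 18.0321) (0, 14.8627) (0, 0) (30, 0) (30, 4.7476)]  |A|=401.9661
6. ⊥bis P5·P4 via (19.105,26.55): [(11.9169, 18.0321) (0, 14.8627) (0, 0) (30, 0) (30, 4.7476)]  |A|=401.9661
7. ⊥bis P5·P6 via (15.81,12.04): [(19.727, 12.2945) (0, 11.0127) (0, 0) (30, 0) (30, 4.7476)]  |A|=317.4275
8. canonical 5-gon: [(19.727, 12.2945) (0, 11.0127) (0, 0) (30, 0) (30, 4.7476)]
9. shoelace: 317.4275

Area of P5's cell: 317.4275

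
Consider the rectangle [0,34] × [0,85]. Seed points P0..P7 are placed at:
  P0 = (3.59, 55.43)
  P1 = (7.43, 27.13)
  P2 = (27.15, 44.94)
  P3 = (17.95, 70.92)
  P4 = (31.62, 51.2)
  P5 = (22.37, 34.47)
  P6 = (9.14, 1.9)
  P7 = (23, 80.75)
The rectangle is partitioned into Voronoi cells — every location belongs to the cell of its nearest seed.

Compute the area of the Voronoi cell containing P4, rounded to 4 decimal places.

Area of P4's cell: 182.6322

1. box [0,34]×[0,85]: [(0, 0) (34, 0) (34, 85) (0, 85)]
2. ⊥bis P4·P0 via (17.605,53.315): [(9.5592, 0) (34, 0) (34, 85) (22.3866, 85)]  |A|=1532.3026
3. ⊥bis P4·P1 via (19.525,39.165): [(16.0037, 42.7039) (34, 24.6178) (34, 85) (22.3866, 85)]  |A|=788.9299
4. ⊥bis P4·P2 via (29.385,48.07): [(18.0364, 56.1736) (34, 44.7746) (34, 85) (22.3866, 85)]  |A|=488.458
5. ⊥bis P4·P3 via (24.785,61.06): [(18.0715, 56.4062) (18.0364, 56.1736) (34, 44.7746) (34, 67.4479)]  |A|=182.6322
6. ⊥bis P4·P5 via (26.995,42.835): [(18.0715, 56.4062) (18.0364, 56.1736) (34, 44.7746) (34, 67.4479)]  |A|=182.6322
7. ⊥bis P4·P6 via (20.38,26.55): [(18.0715, 56.4062) (18.0364, 56.1736) (34, 44.7746) (34, 67.4479)]  |A|=182.6322
8. ⊥bis P4·P7 via (27.31,65.975): [(18.0715, 56.4062) (18.0364, 56.1736) (34, 44.7746) (34, 67.4479)]  |A|=182.6322
9. canonical 4-gon: [(18.0715, 56.4062) (18.0364, 56.1736) (34, 44.7746) (34, 67.4479)]
10. shoelace: 182.6322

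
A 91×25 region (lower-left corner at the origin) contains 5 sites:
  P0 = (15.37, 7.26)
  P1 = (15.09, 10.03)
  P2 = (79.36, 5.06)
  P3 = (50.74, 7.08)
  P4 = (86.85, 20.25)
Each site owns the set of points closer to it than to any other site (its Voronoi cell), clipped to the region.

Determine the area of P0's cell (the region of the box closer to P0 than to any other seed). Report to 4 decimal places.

1. box [0,91]×[0,25]: [(0, 0) (91, 0) (91, 25) (0, 25)]
2. ⊥bis P0·P1 via (15.23,8.645): [(0, 7.1055) (0, 0) (91, 0) (91, 16.3041)]  |A|=1065.1353
3. ⊥bis P0·P2 via (47.365,6.16): [(47.5628, 11.9133) (0, 7.1055) (0, 0) (47.1532, 0)]  |A|=449.854
4. ⊥bis P0·P3 via (33.055,7.17): [(33.0717, 10.4485) (0, 7.1055) (0, 0) (33.0185, 0)]  |A|=289.9923
5. ⊥bis P0·P4 via (51.11,13.755): [(33.0717, 10.4485) (0, 7.1055) (0, 0) (33.0185, 0)]  |A|=289.9923
6. canonical 4-gon: [(33.0717, 10.4485) (0, 7.1055) (0, 0) (33.0185, 0)]
7. shoelace: 289.9923

Area of P0's cell: 289.9923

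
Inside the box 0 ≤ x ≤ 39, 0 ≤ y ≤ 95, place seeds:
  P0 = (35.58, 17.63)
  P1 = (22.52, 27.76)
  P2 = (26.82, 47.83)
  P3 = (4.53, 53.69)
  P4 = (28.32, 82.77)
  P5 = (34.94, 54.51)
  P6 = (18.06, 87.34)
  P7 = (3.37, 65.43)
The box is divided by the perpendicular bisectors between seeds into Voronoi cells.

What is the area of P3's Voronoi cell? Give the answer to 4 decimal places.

1. box [0,39]×[0,95]: [(0, 0) (39, 0) (39, 95) (0, 95)]
2. ⊥bis P3·P0 via (20.055,35.66): [(0, 18.3913) (39, 51.9729) (39, 95) (0, 95)]  |A|=2332.8977
3. ⊥bis P3·P1 via (13.525,40.725): [(0, 31.3415) (39, 58.3993) (39, 95) (0, 95)]  |A|=1955.0544
4. ⊥bis P3·P2 via (15.675,50.76): [(0, 31.3415) (12.9279, 40.3107) (27.3056, 95) (0, 95)]  |A|=1158.1477
5. ⊥bis P3·P4 via (16.425,68.23): [(0, 81.6671) (0, 31.3415) (12.9279, 40.3107) (19.5876, 65.6427)]  |A|=626.758
6. ⊥bis P3·P5 via (19.735,54.1): [(19.4201, 65.7798) (0, 81.6671) (0, 31.3415) (12.9279, 40.3107) (19.439, 65.0773)]  |A|=626.7004
7. ⊥bis P3·P6 via (11.295,70.515): [(19.4201, 65.7798) (15.8906, 68.6672) (0, 75.0565) (0, 31.3415) (12.9279, 40.3107) (19.439, 65.0773)]  |A|=574.1773
8. ⊥bis P3·P7 via (3.95,59.56): [(0, 59.1697) (0, 31.3415) (12.9279, 40.3107) (18.3629, 60.9841)]  |A|=364.7612
9. canonical 4-gon: [(0, 59.1697) (0, 31.3415) (12.9279, 40.3107) (18.3629, 60.9841)]
10. shoelace: 364.7612

Area of P3's cell: 364.7612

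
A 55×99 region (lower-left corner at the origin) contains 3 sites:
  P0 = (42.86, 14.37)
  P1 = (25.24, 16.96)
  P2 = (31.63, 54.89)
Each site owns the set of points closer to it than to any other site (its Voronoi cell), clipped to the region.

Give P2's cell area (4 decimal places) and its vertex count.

1. box [0,55]×[0,99]: [(0, 0) (55, 0) (55, 99) (0, 99)]
2. ⊥bis P2·P0 via (37.245,34.63): [(0, 24.3077) (55, 39.5507) (55, 99) (0, 99)]  |A|=3688.8939
3. ⊥bis P2·P1 via (28.435,35.925): [(0, 40.7154) (36.8204, 34.5123) (55, 39.5507) (55, 99) (0, 99)]  |A|=3386.8241
4. canonical 5-gon: [(0, 40.7154) (36.8204, 34.5123) (55, 39.5507) (55, 99) (0, 99)]
5. shoelace: 3386.8241

Area of P2's cell: 3386.8241 (5 vertices)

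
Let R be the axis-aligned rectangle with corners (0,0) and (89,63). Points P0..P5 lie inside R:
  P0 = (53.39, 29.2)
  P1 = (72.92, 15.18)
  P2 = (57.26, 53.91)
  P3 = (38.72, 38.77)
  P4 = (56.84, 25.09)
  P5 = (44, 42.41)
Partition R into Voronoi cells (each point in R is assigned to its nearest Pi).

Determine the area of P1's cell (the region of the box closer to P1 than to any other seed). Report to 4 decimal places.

1. box [0,89]×[0,63]: [(0, 0) (89, 0) (89, 63) (0, 63)]
2. ⊥bis P1·P0 via (63.155,22.19): [(47.2255, 0) (89, 0) (89, 58.1923)]  |A|=1215.479
3. ⊥bis P1·P2 via (65.09,34.545): [(74.8602, 38.4955) (47.2255, 0) (89, 0) (89, 44.2127)]  |A|=1116.6444
4. ⊥bis P1·P3 via (55.82,26.975): [(74.8602, 38.4955) (47.2255, 0) (89, 0) (89, 44.2127)]  |A|=1116.6444
5. ⊥bis P1·P4 via (64.88,20.135): [(76.6386, 39.2145) (52.4709, 0) (89, 0) (89, 44.2127)]  |A|=989.5009
6. ⊥bis P1·P5 via (58.46,28.795): [(76.6386, 39.2145) (52.4709, 0) (89, 0) (89, 44.2127)]  |A|=989.5009
7. canonical 4-gon: [(76.6386, 39.2145) (52.4709, 0) (89, 0) (89, 44.2127)]
8. shoelace: 989.5009

Area of P1's cell: 989.5009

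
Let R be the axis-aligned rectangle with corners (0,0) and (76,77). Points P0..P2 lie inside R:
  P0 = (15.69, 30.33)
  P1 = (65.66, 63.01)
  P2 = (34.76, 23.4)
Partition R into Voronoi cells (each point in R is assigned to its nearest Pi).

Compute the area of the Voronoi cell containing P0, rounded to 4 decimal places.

1. box [0,76]×[0,77]: [(0, 0) (76, 0) (76, 77) (0, 77)]
2. ⊥bis P0·P1 via (40.675,46.67): [(0, 0) (71.1968, 0) (20.8394, 77) (0, 77)]  |A|=3543.3951
3. ⊥bis P0·P2 via (25.225,26.865): [(0, 0) (15.4623, 0) (35.3699, 54.7818) (20.8394, 77) (0, 77)]  |A|=2016.7757
4. canonical 5-gon: [(0, 0) (15.4623, 0) (35.3699, 54.7818) (20.8394, 77) (0, 77)]
5. shoelace: 2016.7757

Area of P0's cell: 2016.7757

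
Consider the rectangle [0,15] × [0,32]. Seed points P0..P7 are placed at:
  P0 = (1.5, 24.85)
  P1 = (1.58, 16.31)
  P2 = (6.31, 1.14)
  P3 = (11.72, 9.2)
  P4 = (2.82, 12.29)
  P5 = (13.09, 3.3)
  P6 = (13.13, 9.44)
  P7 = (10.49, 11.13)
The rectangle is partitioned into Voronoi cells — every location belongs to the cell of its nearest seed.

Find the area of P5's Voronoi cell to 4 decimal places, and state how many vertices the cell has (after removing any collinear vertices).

Area of P5's cell: 33.4758 (5 vertices)

1. box [0,15]×[0,32]: [(0, 0) (15, 0) (15, 32) (0, 32)]
2. ⊥bis P5·P0 via (7.295,14.075): [(0, 10.1516) (0, 0) (15, 0) (15, 18.2189)]  |A|=212.7788
3. ⊥bis P5·P1 via (7.335,9.805): [(0, 3.3157) (0, 0) (15, 0) (15, 16.5863)]  |A|=149.2646
4. ⊥bis P5·P2 via (9.7,2.22): [(7.2949, 9.7695) (10.4073, 0) (15, 0) (15, 16.5863)]  |A|=86.3341
5. ⊥bis P5·P3 via (12.405,6.25): [(8.6909, 5.3876) (10.4073, 0) (15, 0) (15, 6.8526)]  |A|=33.9887
6. ⊥bis P5·P4 via (7.955,7.795): [(8.6909, 5.3876) (10.4073, 0) (15, 0) (15, 6.8526)]  |A|=33.9887
7. ⊥bis P5·P6 via (13.11,6.37): [(12.9269, 6.3712) (8.6909, 5.3876) (10.4073, 0) (15, 0) (15, 6.3577)]  |A|=33.4758
8. ⊥bis P5·P7 via (11.79,7.215): [(12.9269, 6.3712) (8.6909, 5.3876) (10.4073, 0) (15, 0) (15, 6.3577)]  |A|=33.4758
9. canonical 5-gon: [(12.9269, 6.3712) (8.6909, 5.3876) (10.4073, 0) (15, 0) (15, 6.3577)]
10. shoelace: 33.4758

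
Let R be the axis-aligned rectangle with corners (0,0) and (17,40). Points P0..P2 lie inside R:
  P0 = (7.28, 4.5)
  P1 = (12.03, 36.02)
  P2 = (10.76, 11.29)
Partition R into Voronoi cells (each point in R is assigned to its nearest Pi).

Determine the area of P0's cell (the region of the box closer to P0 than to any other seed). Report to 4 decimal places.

Area of P0's cell: 138.7457

1. box [0,17]×[0,40]: [(0, 0) (17, 0) (17, 40) (0, 40)]
2. ⊥bis P0·P1 via (9.655,20.26): [(0, 21.715) (0, 0) (17, 0) (17, 19.1531)]  |A|=347.379
3. ⊥bis P0·P2 via (9.02,7.895): [(0, 12.5179) (0, 0) (17, 0) (17, 3.8051)]  |A|=138.7457
4. canonical 4-gon: [(0, 12.5179) (0, 0) (17, 0) (17, 3.8051)]
5. shoelace: 138.7457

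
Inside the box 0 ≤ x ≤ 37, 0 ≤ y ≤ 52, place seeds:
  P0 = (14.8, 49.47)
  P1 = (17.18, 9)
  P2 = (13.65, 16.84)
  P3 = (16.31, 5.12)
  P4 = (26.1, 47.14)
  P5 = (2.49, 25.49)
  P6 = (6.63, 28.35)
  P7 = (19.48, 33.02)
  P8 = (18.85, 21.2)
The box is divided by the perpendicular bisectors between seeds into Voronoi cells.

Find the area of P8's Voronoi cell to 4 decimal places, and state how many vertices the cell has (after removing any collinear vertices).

1. box [0,37]×[0,52]: [(0, 0) (37, 0) (37, 52) (0, 52)]
2. ⊥bis P8·P0 via (16.825,35.335): [(0, 32.9246) (0, 0) (37, 0) (37, 38.2253)]  |A|=1316.2736
3. ⊥bis P8·P1 via (18.015,15.1): [(0, 32.9246) (0, 17.566) (37, 12.5012) (37, 38.2253)]  |A|=760.03
4. ⊥bis P8·P2 via (16.25,19.02): [(4.0991, 33.5119) (19.7341, 14.8647) (37, 12.5012) (37, 38.2253)]  |A|=565.6765
5. ⊥bis P8·P3 via (17.58,13.16): [(4.0991, 33.5119) (19.7341, 14.8647) (37, 12.5012) (37, 38.2253)]  |A|=565.6765
6. ⊥bis P8·P4 via (22.475,34.17): [(17.8046, 35.4753) (4.0991, 33.5119) (19.7341, 14.8647) (37, 12.5012) (37, 30.1104)]  |A|=487.792
7. ⊥bis P8·P5 via (10.67,23.345): [(17.8046, 35.4753) (13.6966, 34.8868) (11.1354, 25.1199) (19.7341, 14.8647) (37, 12.5012) (37, 30.1104)]  |A|=442.6842
8. ⊥bis P8·P6 via (12.74,24.775): [(18.8327, 35.188) (12.1994, 23.851) (19.7341, 14.8647) (37, 12.5012) (37, 30.1104)]  |A|=406.8555
9. ⊥bis P8·P7 via (19.165,27.11): [(14.2592, 27.3715) (12.1994, 23.851) (19.7341, 14.8647) (37, 12.5012) (37, 26.1594)]  |A|=279.3176
10. canonical 5-gon: [(14.2592, 27.3715) (12.1994, 23.851) (19.7341, 14.8647) (37, 12.5012) (37, 26.1594)]
11. shoelace: 279.3176

Area of P8's cell: 279.3176 (5 vertices)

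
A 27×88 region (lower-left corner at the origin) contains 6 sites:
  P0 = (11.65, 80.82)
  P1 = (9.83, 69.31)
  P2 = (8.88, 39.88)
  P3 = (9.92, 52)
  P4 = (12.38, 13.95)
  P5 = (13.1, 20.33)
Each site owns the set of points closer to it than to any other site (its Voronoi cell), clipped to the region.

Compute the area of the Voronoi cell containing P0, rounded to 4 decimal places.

Area of P0's cell: 361.0284

1. box [0,27]×[0,88]: [(0, 0) (27, 0) (27, 88) (0, 88)]
2. ⊥bis P0·P1 via (10.74,75.065): [(0, 76.7632) (27, 72.4939) (27, 88) (0, 88)]  |A|=361.0284
3. ⊥bis P0·P2 via (10.265,60.35): [(0, 76.7632) (27, 72.4939) (27, 88) (0, 88)]  |A|=361.0284
4. ⊥bis P0·P3 via (10.785,66.41): [(0, 76.7632) (27, 72.4939) (27, 88) (0, 88)]  |A|=361.0284
5. ⊥bis P0·P4 via (12.015,47.385): [(0, 76.7632) (27, 72.4939) (27, 88) (0, 88)]  |A|=361.0284
6. ⊥bis P0·P5 via (12.375,50.575): [(0, 76.7632) (27, 72.4939) (27, 88) (0, 88)]  |A|=361.0284
7. canonical 4-gon: [(0, 76.7632) (27, 72.4939) (27, 88) (0, 88)]
8. shoelace: 361.0284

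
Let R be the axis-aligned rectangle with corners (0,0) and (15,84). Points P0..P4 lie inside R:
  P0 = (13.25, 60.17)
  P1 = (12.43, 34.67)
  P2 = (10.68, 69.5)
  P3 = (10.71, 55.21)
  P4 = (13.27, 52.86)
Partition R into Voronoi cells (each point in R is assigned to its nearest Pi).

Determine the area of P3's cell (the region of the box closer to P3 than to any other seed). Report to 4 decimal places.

Area of P3's cell: 156.4009

1. box [0,15]×[0,84]: [(0, 0) (15, 0) (15, 84) (0, 84)]
2. ⊥bis P3·P0 via (11.98,57.69): [(0, 63.8249) (0, 0) (15, 0) (15, 56.1435)]  |A|=899.7629
3. ⊥bis P3·P1 via (11.57,44.94): [(0, 63.8249) (0, 43.9711) (15, 45.2272) (15, 56.1435)]  |A|=230.7752
4. ⊥bis P3·P2 via (10.695,62.355): [(2.9023, 62.3386) (0, 62.3325) (0, 43.9711) (15, 45.2272) (15, 56.1435)]  |A|=228.6095
5. ⊥bis P3·P4 via (11.99,54.035): [(14.2691, 56.5178) (2.9023, 62.3386) (0, 62.3325) (0, 43.9711) (2.9808, 44.2208)]  |A|=156.4009
6. canonical 5-gon: [(14.2691, 56.5178) (2.9023, 62.3386) (0, 62.3325) (0, 43.9711) (2.9808, 44.2208)]
7. shoelace: 156.4009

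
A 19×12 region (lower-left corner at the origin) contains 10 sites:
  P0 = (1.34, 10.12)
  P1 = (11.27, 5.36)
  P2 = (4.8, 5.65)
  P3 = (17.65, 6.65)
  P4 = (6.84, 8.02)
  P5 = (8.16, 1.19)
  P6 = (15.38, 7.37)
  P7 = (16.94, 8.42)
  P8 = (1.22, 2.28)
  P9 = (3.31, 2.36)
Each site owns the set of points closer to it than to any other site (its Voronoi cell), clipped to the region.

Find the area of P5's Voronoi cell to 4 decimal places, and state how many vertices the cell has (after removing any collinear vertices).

1. box [0,19]×[0,12]: [(0, 0) (19, 0) (19, 12) (0, 12)]
2. ⊥bis P5·P0 via (4.75,5.655): [(0, 2.0273) (0, 0) (19, 0) (19, 12) (13.058, 12)]  |A|=162.8883
3. ⊥bis P5·P1 via (9.715,3.275): [(5.6264, 6.3243) (0, 2.0273) (0, 0) (14.1062, 0)]  |A|=50.3094
4. ⊥bis P5·P2 via (6.48,3.42): [(7.9926, 4.5596) (1.9404, 0) (14.1062, 0)]  |A|=27.7355
5. ⊥bis P5·P3 via (12.905,3.92): [(7.9926, 4.5596) (1.9404, 0) (14.1062, 0)]  |A|=27.7355
6. ⊥bis P5·P4 via (7.5,4.605): [(7.9926, 4.5596) (1.9404, 0) (14.1062, 0)]  |A|=27.7355
7. ⊥bis P5·P6 via (11.77,4.28): [(7.9926, 4.5596) (1.9404, 0) (14.1062, 0)]  |A|=27.7355
8. ⊥bis P5·P7 via (12.55,4.805): [(7.9926, 4.5596) (1.9404, 0) (14.1062, 0)]  |A|=27.7355
9. ⊥bis P5·P8 via (4.69,1.735): [(7.9926, 4.5596) (4.7499, 2.1166) (4.4175, 0) (14.1062, 0)]  |A|=25.1139
10. ⊥bis P5·P9 via (5.735,1.775): [(7.9926, 4.5596) (6.0545, 3.0994) (5.3068, 0) (14.1062, 0)]  |A|=22.5184
11. canonical 4-gon: [(7.9926, 4.5596) (6.0545, 3.0994) (5.3068, 0) (14.1062, 0)]
12. shoelace: 22.5184

Area of P5's cell: 22.5184 (4 vertices)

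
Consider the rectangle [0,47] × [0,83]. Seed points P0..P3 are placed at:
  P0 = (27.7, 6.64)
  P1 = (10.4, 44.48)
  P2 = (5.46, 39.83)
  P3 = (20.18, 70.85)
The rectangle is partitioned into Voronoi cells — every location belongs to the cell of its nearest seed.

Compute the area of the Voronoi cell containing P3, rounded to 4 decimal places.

Area of P3's cell: 1333.8549

1. box [0,47]×[0,83]: [(0, 0) (47, 0) (47, 83) (0, 83)]
2. ⊥bis P3·P0 via (23.94,38.745): [(0, 35.9412) (47, 41.4457) (47, 83) (0, 83)]  |A|=2082.407
3. ⊥bis P3·P1 via (15.29,57.665): [(0, 63.3357) (47, 45.9045) (47, 83) (0, 83)]  |A|=1333.8549
4. ⊥bis P3·P2 via (12.82,55.34): [(0, 63.3357) (47, 45.9045) (47, 83) (0, 83)]  |A|=1333.8549
5. canonical 4-gon: [(0, 63.3357) (47, 45.9045) (47, 83) (0, 83)]
6. shoelace: 1333.8549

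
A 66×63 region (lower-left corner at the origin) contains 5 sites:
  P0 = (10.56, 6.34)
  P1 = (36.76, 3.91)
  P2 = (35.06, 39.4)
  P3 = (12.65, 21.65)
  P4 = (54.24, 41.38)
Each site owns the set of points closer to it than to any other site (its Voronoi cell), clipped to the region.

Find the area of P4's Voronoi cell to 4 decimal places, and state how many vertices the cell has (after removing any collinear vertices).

1. box [0,66]×[0,63]: [(0, 0) (66, 0) (66, 63) (0, 63)]
2. ⊥bis P4·P0 via (32.4,23.86): [(51.5404, 0) (66, 0) (66, 63) (1.002, 63)]  |A|=2502.9138
3. ⊥bis P4·P1 via (45.5,22.645): [(26.1233, 31.6843) (66, 13.0816) (66, 63) (1.002, 63)]  |A|=2013.0174
4. ⊥bis P4·P2 via (44.65,40.39): [(46.5315, 22.1638) (66, 13.0816) (66, 63) (42.3159, 63)]  |A|=969.5014
5. ⊥bis P4·P3 via (33.445,31.515): [(46.5315, 22.1638) (66, 13.0816) (66, 63) (42.3159, 63)]  |A|=969.5014
6. canonical 4-gon: [(46.5315, 22.1638) (66, 13.0816) (66, 63) (42.3159, 63)]
7. shoelace: 969.5014

Area of P4's cell: 969.5014 (4 vertices)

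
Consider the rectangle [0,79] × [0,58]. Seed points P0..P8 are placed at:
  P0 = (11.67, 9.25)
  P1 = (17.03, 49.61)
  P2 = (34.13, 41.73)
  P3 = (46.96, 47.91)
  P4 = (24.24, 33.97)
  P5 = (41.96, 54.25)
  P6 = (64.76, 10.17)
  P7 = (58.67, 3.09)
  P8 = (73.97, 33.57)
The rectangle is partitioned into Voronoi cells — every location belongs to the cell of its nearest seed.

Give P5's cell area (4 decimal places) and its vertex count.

1. box [0,79]×[0,58]: [(0, 0) (79, 0) (79, 58) (0, 58)]
2. ⊥bis P5·P0 via (26.815,31.75): [(0, 49.7995) (73.984, 0) (79, 0) (79, 58) (0, 58)]  |A|=2739.817
3. ⊥bis P5·P1 via (29.495,51.93): [(34.1727, 26.7975) (73.984, 0) (79, 0) (79, 58) (28.3652, 58)]  |A|=2157.166
4. ⊥bis P5·P2 via (38.045,47.99): [(29.1986, 53.5225) (79, 22.3768) (79, 58) (28.3652, 58)]  |A|=1000.4011
5. ⊥bis P5·P3 via (44.46,51.08): [(29.1986, 53.5225) (39.4376, 47.1191) (53.2346, 58) (28.3652, 58)]  |A|=155.5545
6. ⊥bis P5·P4 via (33.1,44.11): [(29.1986, 53.5225) (39.4376, 47.1191) (53.2346, 58) (28.3652, 58)]  |A|=155.5545
7. ⊥bis P5·P6 via (53.36,32.21): [(29.1986, 53.5225) (39.4376, 47.1191) (53.2346, 58) (28.3652, 58)]  |A|=155.5545
8. ⊥bis P5·P7 via (50.315,28.67): [(29.1986, 53.5225) (39.4376, 47.1191) (53.2346, 58) (28.3652, 58)]  |A|=155.5545
9. ⊥bis P5·P8 via (57.965,43.91): [(29.1986, 53.5225) (39.4376, 47.1191) (53.2346, 58) (28.3652, 58)]  |A|=155.5545
10. canonical 4-gon: [(29.1986, 53.5225) (39.4376, 47.1191) (53.2346, 58) (28.3652, 58)]
11. shoelace: 155.5545

Area of P5's cell: 155.5545 (4 vertices)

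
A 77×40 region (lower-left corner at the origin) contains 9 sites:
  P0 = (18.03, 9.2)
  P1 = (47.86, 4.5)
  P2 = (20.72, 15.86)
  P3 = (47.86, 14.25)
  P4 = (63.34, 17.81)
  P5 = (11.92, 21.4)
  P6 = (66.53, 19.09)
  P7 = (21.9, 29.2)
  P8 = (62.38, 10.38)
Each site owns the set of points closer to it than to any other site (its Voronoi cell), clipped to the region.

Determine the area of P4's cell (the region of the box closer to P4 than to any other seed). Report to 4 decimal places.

1. box [0,77]×[0,40]: [(0, 0) (77, 0) (77, 40) (0, 40)]
2. ⊥bis P4·P0 via (40.685,13.505): [(43.2513, 0) (77, 0) (77, 40) (35.6503, 40)]  |A|=1501.9683
3. ⊥bis P4·P1 via (55.6,11.155): [(37.0268, 32.7563) (65.1913, 0) (77, 0) (77, 40) (35.6503, 40)]  |A|=1142.6316
4. ⊥bis P4·P2 via (42.03,16.835): [(41.5418, 27.5052) (65.1913, 0) (77, 0) (77, 40) (40.9701, 40)]  |A|=1096.6578
5. ⊥bis P4·P3 via (55.6,16.03): [(57.1305, 9.375) (65.1913, 0) (77, 0) (77, 40) (50.0875, 40)]  |A|=864.8412
6. ⊥bis P4·P5 via (37.63,19.605): [(57.1305, 9.375) (65.1913, 0) (77, 0) (77, 40) (50.0875, 40)]  |A|=864.8412
7. ⊥bis P4·P6 via (64.935,18.45): [(57.1305, 9.375) (65.1913, 0) (72.3381, 0) (56.288, 40) (50.0875, 40)]  |A|=357.3634
8. ⊥bis P4·P7 via (42.62,23.505): [(57.1305, 9.375) (65.1913, 0) (72.3381, 0) (56.288, 40) (50.0875, 40)]  |A|=357.3634
9. ⊥bis P4·P8 via (62.86,14.095): [(55.8363, 15.0025) (66.8915, 13.5741) (56.288, 40) (50.0875, 40)]  |A|=215.9964
10. canonical 4-gon: [(55.8363, 15.0025) (66.8915, 13.5741) (56.288, 40) (50.0875, 40)]
11. shoelace: 215.9964

Area of P4's cell: 215.9964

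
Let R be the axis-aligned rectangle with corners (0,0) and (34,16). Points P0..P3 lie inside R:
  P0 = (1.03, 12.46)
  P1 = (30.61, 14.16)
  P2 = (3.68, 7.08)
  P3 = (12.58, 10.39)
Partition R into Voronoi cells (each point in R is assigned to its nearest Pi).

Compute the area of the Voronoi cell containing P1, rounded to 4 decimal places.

Area of P1's cell: 184.1778

1. box [0,34]×[0,16]: [(0, 0) (34, 0) (34, 16) (0, 16)]
2. ⊥bis P1·P0 via (15.82,13.31): [(16.5849, 0) (34, 0) (34, 16) (15.6654, 16)]  |A|=285.9972
3. ⊥bis P1·P2 via (17.145,10.62): [(19.937, 0) (34, 0) (34, 16) (15.7306, 16)]  |A|=258.6591
4. ⊥bis P1·P3 via (21.595,12.275): [(24.1617, 0) (34, 0) (34, 16) (20.8161, 16)]  |A|=184.1778
5. canonical 4-gon: [(24.1617, 0) (34, 0) (34, 16) (20.8161, 16)]
6. shoelace: 184.1778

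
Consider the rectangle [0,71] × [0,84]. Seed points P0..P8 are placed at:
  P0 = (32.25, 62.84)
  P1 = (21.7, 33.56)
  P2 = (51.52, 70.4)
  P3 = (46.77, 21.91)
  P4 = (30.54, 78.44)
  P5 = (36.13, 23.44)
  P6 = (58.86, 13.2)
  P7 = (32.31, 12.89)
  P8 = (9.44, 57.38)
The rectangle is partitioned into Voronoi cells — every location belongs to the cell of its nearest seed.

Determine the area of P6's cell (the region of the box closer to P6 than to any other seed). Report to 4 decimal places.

1. box [0,71]×[0,84]: [(0, 0) (71, 0) (71, 84) (0, 84)]
2. ⊥bis P6·P0 via (45.555,38.02): [(0, 13.5998) (0, 0) (71, 0) (71, 51.66)]  |A|=2316.7244
3. ⊥bis P6·P1 via (40.28,23.38): [(49.4433, 40.1044) (27.4701, 0) (71, 0) (71, 51.66)]  |A|=1429.68
4. ⊥bis P6·P2 via (55.19,41.8): [(51.7934, 41.3641) (49.4433, 40.1044) (27.4701, 0) (71, 0) (71, 43.8288)]  |A|=1354.4738
5. ⊥bis P6·P3 via (52.815,17.555): [(40.1678, 0) (71, 0) (71, 42.7969)]  |A|=659.7597
6. ⊥bis P6·P4 via (44.7,45.82): [(40.1678, 0) (71, 0) (71, 42.7969)]  |A|=659.7597
7. ⊥bis P6·P5 via (47.495,18.32): [(40.1678, 0) (71, 0) (71, 42.7969)]  |A|=659.7597
8. ⊥bis P6·P7 via (45.585,13.045): [(45.6485, 7.6075) (45.7373, 0) (71, 0) (71, 42.7969)]  |A|=638.575
9. ⊥bis P6·P8 via (34.15,35.29): [(45.6485, 7.6075) (45.7373, 0) (71, 0) (71, 42.7969)]  |A|=638.575
10. canonical 4-gon: [(45.6485, 7.6075) (45.7373, 0) (71, 0) (71, 42.7969)]
11. shoelace: 638.575

Area of P6's cell: 638.5750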